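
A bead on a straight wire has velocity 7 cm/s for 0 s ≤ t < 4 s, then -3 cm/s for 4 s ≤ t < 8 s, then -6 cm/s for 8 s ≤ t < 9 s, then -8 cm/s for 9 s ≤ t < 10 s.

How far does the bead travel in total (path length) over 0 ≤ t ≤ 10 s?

Distance (not displacement) is the total path length: add the absolute areas under v-t.
0–4 s: |7| × 4 = 28 cm
4–8 s: |-3| × 4 = 12 cm
8–9 s: |-6| × 1 = 6 cm
9–10 s: |-8| × 1 = 8 cm
Total distance = 54 cm

54 cm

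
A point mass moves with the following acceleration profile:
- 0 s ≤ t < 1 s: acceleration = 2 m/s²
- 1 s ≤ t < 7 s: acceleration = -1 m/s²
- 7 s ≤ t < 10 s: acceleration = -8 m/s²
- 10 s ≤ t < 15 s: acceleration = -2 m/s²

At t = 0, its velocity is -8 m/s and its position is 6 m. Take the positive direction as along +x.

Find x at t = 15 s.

-332 m

On each constant-a segment, Δv = aΔt and Δx = v₀Δt + ½aΔt²; chain segment to segment.
0–1 s: v starts -8 m/s; Δx = -8·1 + ½·2·1² = -7 m; v ends -6 m/s.
1–7 s: v starts -6 m/s; Δx = -6·6 + ½·-1·6² = -54 m; v ends -12 m/s.
7–10 s: v starts -12 m/s; Δx = -12·3 + ½·-8·3² = -72 m; v ends -36 m/s.
10–15 s: v starts -36 m/s; Δx = -36·5 + ½·-2·5² = -205 m; v ends -46 m/s.
x(15) = 6 + Σ Δx = -332 m.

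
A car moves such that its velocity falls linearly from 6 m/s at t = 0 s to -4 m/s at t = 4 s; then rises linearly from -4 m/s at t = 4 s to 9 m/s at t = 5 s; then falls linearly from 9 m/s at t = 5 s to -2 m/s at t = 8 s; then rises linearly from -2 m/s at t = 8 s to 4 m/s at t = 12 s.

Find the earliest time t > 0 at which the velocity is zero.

v changes sign on 0–4 s (from 6 to -4); the graph is linear there, so v = 0 at t = 0 + (-6)·(4 − 0)/(-4 − 6) = 2.4 s.

t = 2.4 s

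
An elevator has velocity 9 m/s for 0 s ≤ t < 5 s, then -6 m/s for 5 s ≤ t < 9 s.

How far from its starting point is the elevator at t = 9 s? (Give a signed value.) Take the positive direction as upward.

21 m

Displacement is the signed area under the v-t curve.
0–5 s: 9 × 5 = 45 m
5–9 s: -6 × 4 = -24 m
Net displacement = 21 m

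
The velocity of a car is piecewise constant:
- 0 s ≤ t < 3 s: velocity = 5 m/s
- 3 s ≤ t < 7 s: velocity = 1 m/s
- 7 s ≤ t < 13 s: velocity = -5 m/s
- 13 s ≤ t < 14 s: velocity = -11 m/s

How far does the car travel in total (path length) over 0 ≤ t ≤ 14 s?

60 m

Distance (not displacement) is the total path length: add the absolute areas under v-t.
0–3 s: |5| × 3 = 15 m
3–7 s: |1| × 4 = 4 m
7–13 s: |-5| × 6 = 30 m
13–14 s: |-11| × 1 = 11 m
Total distance = 60 m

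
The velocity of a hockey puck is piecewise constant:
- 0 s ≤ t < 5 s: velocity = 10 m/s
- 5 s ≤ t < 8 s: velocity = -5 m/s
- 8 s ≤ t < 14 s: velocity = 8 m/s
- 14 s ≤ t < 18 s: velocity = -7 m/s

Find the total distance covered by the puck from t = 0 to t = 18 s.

Total distance travelled is ∫|v| dt — sum the magnitudes of each area piece.
0–5 s: |10| × 5 = 50 m
5–8 s: |-5| × 3 = 15 m
8–14 s: |8| × 6 = 48 m
14–18 s: |-7| × 4 = 28 m
Total distance = 141 m

141 m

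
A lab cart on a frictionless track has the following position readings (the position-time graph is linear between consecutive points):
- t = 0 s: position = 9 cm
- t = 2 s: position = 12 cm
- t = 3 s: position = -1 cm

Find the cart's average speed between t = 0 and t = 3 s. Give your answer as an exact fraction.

16/3 cm/s

Average speed = (total path length)/(elapsed time); on a piecewise-linear x-t graph the path length is Σ|Δx|.
0–2 s: |Δx| = |12 − 9| = 3 cm
2–3 s: |Δx| = |-1 − 12| = 13 cm
Total path = 16 cm; average speed = 16/3 = 16/3 cm/s.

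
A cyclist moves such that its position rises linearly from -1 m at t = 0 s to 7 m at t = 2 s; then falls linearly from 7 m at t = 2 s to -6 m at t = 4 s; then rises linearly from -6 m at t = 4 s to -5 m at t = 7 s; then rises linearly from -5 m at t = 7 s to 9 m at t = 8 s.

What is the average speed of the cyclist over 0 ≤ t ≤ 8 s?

Average speed = (total path length)/(elapsed time); on a piecewise-linear x-t graph the path length is Σ|Δx|.
0–2 s: |Δx| = |7 − -1| = 8 m
2–4 s: |Δx| = |-6 − 7| = 13 m
4–7 s: |Δx| = |-5 − -6| = 1 m
7–8 s: |Δx| = |9 − -5| = 14 m
Total path = 36 m; average speed = 36/8 = 4.5 m/s.

4.5 m/s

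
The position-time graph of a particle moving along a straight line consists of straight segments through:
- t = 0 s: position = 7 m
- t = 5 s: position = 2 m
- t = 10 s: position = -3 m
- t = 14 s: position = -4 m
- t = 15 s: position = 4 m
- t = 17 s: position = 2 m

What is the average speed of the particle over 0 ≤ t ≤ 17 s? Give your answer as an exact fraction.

Average speed = (total path length)/(elapsed time); on a piecewise-linear x-t graph the path length is Σ|Δx|.
0–5 s: |Δx| = |2 − 7| = 5 m
5–10 s: |Δx| = |-3 − 2| = 5 m
10–14 s: |Δx| = |-4 − -3| = 1 m
14–15 s: |Δx| = |4 − -4| = 8 m
15–17 s: |Δx| = |2 − 4| = 2 m
Total path = 21 m; average speed = 21/17 = 21/17 m/s.

21/17 m/s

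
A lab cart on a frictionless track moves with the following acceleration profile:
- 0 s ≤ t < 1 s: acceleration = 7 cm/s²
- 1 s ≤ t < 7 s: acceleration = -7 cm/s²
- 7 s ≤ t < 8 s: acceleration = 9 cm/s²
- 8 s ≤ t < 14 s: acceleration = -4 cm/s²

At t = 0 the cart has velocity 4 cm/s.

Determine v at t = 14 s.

Δv equals the area under the a-t graph; then v = v₀ + Δv.
0–1 s: 7 × 1 = 7 cm/s
1–7 s: -7 × 6 = -42 cm/s
7–8 s: 9 × 1 = 9 cm/s
8–14 s: -4 × 6 = -24 cm/s
Δv = -50 cm/s, so v(14) = 4 + (-50) = -46 cm/s.

-46 cm/s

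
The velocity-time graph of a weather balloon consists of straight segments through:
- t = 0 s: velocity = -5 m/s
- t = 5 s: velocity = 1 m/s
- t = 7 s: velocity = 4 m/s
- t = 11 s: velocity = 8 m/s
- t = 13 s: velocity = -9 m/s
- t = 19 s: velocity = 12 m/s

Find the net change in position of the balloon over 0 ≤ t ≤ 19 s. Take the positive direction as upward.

27 m

Net displacement equals the area under the velocity-time graph (areas below the axis count negative).
0–5 s: ½(-5 + 1)(5) = -10 m
5–7 s: ½(1 + 4)(2) = 5 m
7–11 s: ½(4 + 8)(4) = 24 m
11–13 s: ½(8 + -9)(2) = -1 m
13–19 s: ½(-9 + 12)(6) = 9 m
Net displacement = 27 m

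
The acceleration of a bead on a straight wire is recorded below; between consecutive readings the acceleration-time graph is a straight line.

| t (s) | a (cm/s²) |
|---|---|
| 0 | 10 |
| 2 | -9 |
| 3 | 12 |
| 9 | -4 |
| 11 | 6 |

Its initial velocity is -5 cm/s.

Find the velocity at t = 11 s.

23.5 cm/s

Δv equals the area under the a-t graph; then v = v₀ + Δv.
0–2 s: ½(10 + -9)(2) = 1 cm/s
2–3 s: ½(-9 + 12)(1) = 1.5 cm/s
3–9 s: ½(12 + -4)(6) = 24 cm/s
9–11 s: ½(-4 + 6)(2) = 2 cm/s
Δv = 28.5 cm/s, so v(11) = -5 + (28.5) = 23.5 cm/s.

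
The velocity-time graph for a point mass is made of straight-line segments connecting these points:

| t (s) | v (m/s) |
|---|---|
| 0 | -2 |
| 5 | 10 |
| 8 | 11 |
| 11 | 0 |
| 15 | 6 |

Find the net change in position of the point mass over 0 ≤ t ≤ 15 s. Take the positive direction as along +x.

80 m

Net displacement equals the area under the velocity-time graph (areas below the axis count negative).
0–5 s: ½(-2 + 10)(5) = 20 m
5–8 s: ½(10 + 11)(3) = 31.5 m
8–11 s: ½(11 + 0)(3) = 16.5 m
11–15 s: ½(0 + 6)(4) = 12 m
Net displacement = 80 m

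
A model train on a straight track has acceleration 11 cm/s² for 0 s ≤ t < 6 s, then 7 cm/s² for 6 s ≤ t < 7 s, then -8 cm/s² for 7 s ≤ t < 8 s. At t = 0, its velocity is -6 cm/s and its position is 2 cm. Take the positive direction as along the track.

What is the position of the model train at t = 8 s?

290.5 cm

On each constant-a segment, Δv = aΔt and Δx = v₀Δt + ½aΔt²; chain segment to segment.
0–6 s: v starts -6 cm/s; Δx = -6·6 + ½·11·6² = 162 cm; v ends 60 cm/s.
6–7 s: v starts 60 cm/s; Δx = 60·1 + ½·7·1² = 63.5 cm; v ends 67 cm/s.
7–8 s: v starts 67 cm/s; Δx = 67·1 + ½·-8·1² = 63 cm; v ends 59 cm/s.
x(8) = 2 + Σ Δx = 290.5 cm.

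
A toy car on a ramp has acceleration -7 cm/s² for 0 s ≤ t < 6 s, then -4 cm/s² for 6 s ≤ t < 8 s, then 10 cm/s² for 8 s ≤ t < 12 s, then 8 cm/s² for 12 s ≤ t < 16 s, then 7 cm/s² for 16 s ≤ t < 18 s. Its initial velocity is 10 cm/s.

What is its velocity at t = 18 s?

46 cm/s

Δv equals the area under the a-t graph; then v = v₀ + Δv.
0–6 s: -7 × 6 = -42 cm/s
6–8 s: -4 × 2 = -8 cm/s
8–12 s: 10 × 4 = 40 cm/s
12–16 s: 8 × 4 = 32 cm/s
16–18 s: 7 × 2 = 14 cm/s
Δv = 36 cm/s, so v(18) = 10 + (36) = 46 cm/s.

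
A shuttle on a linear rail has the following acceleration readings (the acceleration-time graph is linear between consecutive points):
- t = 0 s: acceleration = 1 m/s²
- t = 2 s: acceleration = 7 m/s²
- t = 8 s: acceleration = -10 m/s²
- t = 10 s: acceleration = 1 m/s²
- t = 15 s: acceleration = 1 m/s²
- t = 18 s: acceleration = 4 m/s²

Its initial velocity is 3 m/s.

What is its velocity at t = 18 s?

Δv equals the area under the a-t graph; then v = v₀ + Δv.
0–2 s: ½(1 + 7)(2) = 8 m/s
2–8 s: ½(7 + -10)(6) = -9 m/s
8–10 s: ½(-10 + 1)(2) = -9 m/s
10–15 s: 1 × 5 = 5 m/s
15–18 s: ½(1 + 4)(3) = 7.5 m/s
Δv = 2.5 m/s, so v(18) = 3 + (2.5) = 5.5 m/s.

5.5 m/s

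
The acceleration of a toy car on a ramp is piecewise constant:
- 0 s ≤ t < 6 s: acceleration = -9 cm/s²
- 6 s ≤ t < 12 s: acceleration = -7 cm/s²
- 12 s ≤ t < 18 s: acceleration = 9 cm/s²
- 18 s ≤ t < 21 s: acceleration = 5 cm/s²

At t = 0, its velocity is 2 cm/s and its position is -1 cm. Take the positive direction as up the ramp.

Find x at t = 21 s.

-1088.5 cm

On each constant-a segment, Δv = aΔt and Δx = v₀Δt + ½aΔt²; chain segment to segment.
0–6 s: v starts 2 cm/s; Δx = 2·6 + ½·-9·6² = -150 cm; v ends -52 cm/s.
6–12 s: v starts -52 cm/s; Δx = -52·6 + ½·-7·6² = -438 cm; v ends -94 cm/s.
12–18 s: v starts -94 cm/s; Δx = -94·6 + ½·9·6² = -402 cm; v ends -40 cm/s.
18–21 s: v starts -40 cm/s; Δx = -40·3 + ½·5·3² = -97.5 cm; v ends -25 cm/s.
x(21) = -1 + Σ Δx = -1088.5 cm.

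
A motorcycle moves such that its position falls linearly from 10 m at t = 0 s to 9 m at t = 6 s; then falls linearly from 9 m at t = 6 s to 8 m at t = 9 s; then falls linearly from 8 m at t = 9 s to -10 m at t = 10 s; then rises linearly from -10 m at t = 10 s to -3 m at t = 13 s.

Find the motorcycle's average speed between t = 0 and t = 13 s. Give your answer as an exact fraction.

Average speed = (total path length)/(elapsed time); on a piecewise-linear x-t graph the path length is Σ|Δx|.
0–6 s: |Δx| = |9 − 10| = 1 m
6–9 s: |Δx| = |8 − 9| = 1 m
9–10 s: |Δx| = |-10 − 8| = 18 m
10–13 s: |Δx| = |-3 − -10| = 7 m
Total path = 27 m; average speed = 27/13 = 27/13 m/s.

27/13 m/s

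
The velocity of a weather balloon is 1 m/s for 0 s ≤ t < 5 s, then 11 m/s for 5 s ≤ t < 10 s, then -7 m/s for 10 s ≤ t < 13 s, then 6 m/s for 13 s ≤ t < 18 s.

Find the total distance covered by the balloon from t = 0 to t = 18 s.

Total distance travelled is ∫|v| dt — sum the magnitudes of each area piece.
0–5 s: |1| × 5 = 5 m
5–10 s: |11| × 5 = 55 m
10–13 s: |-7| × 3 = 21 m
13–18 s: |6| × 5 = 30 m
Total distance = 111 m

111 m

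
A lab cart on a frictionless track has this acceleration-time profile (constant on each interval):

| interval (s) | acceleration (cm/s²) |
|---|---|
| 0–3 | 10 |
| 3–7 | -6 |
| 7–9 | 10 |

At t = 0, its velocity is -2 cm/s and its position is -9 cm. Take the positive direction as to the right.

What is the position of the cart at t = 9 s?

On each constant-a segment, Δv = aΔt and Δx = v₀Δt + ½aΔt²; chain segment to segment.
0–3 s: v starts -2 cm/s; Δx = -2·3 + ½·10·3² = 39 cm; v ends 28 cm/s.
3–7 s: v starts 28 cm/s; Δx = 28·4 + ½·-6·4² = 64 cm; v ends 4 cm/s.
7–9 s: v starts 4 cm/s; Δx = 4·2 + ½·10·2² = 28 cm; v ends 24 cm/s.
x(9) = -9 + Σ Δx = 122 cm.

122 cm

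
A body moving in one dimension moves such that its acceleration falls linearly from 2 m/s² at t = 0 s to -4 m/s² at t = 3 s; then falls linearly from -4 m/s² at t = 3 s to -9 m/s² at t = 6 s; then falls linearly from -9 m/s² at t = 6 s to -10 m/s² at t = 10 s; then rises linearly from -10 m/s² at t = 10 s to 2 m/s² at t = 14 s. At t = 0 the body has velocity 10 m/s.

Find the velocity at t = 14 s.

-66.5 m/s

Δv equals the area under the a-t graph; then v = v₀ + Δv.
0–3 s: ½(2 + -4)(3) = -3 m/s
3–6 s: ½(-4 + -9)(3) = -19.5 m/s
6–10 s: ½(-9 + -10)(4) = -38 m/s
10–14 s: ½(-10 + 2)(4) = -16 m/s
Δv = -76.5 m/s, so v(14) = 10 + (-76.5) = -66.5 m/s.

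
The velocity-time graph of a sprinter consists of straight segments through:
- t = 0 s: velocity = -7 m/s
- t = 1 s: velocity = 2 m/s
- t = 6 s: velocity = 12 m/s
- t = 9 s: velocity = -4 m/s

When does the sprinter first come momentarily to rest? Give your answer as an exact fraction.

v changes sign on 0–1 s (from -7 to 2); the graph is linear there, so v = 0 at t = 0 + (7)·(1 − 0)/(2 − -7) = 7/9 s.

t = 7/9 s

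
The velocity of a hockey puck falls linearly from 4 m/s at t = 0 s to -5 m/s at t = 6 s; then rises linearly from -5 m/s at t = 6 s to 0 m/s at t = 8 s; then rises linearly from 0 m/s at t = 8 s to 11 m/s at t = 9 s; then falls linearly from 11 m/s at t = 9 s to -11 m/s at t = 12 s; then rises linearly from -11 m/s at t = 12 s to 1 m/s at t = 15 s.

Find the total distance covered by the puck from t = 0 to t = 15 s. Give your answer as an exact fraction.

671/12 m

Total distance travelled is ∫|v| dt — sum the magnitudes of each area piece.
0–6 s: v = 0 at t = 8/3 s; triangle areas 16/3 + 25/3 = 41/3 m
6–8 s: |½(-5 + 0)(2)| = 5 m
8–9 s: |½(0 + 11)(1)| = 5.5 m
9–12 s: v = 0 at t = 10.5 s; triangle areas 8.25 + 8.25 = 16.5 m
12–15 s: v = 0 at t = 14.75 s; triangle areas 15.125 + 0.125 = 15.25 m
Total distance = 671/12 m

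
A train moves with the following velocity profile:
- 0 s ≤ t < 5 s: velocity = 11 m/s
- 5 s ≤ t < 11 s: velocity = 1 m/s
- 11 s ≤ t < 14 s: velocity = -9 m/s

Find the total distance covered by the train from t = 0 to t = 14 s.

Distance (not displacement) is the total path length: add the absolute areas under v-t.
0–5 s: |11| × 5 = 55 m
5–11 s: |1| × 6 = 6 m
11–14 s: |-9| × 3 = 27 m
Total distance = 88 m

88 m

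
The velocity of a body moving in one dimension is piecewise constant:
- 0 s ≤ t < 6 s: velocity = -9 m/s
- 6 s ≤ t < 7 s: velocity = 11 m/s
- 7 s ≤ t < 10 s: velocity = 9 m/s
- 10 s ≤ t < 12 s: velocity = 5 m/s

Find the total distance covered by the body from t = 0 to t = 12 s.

102 m

Total distance travelled is ∫|v| dt — sum the magnitudes of each area piece.
0–6 s: |-9| × 6 = 54 m
6–7 s: |11| × 1 = 11 m
7–10 s: |9| × 3 = 27 m
10–12 s: |5| × 2 = 10 m
Total distance = 102 m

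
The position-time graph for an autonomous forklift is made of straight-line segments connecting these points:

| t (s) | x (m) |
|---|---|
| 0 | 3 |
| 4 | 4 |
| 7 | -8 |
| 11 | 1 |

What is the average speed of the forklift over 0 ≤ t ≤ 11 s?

Average speed = (total path length)/(elapsed time); on a piecewise-linear x-t graph the path length is Σ|Δx|.
0–4 s: |Δx| = |4 − 3| = 1 m
4–7 s: |Δx| = |-8 − 4| = 12 m
7–11 s: |Δx| = |1 − -8| = 9 m
Total path = 22 m; average speed = 22/11 = 2 m/s.

2 m/s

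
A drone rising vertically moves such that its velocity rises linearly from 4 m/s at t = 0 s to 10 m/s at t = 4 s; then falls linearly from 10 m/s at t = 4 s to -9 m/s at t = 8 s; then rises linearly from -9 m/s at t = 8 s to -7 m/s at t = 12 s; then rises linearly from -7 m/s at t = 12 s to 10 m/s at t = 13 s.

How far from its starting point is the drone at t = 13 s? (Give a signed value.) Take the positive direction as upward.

-0.5 m

Displacement is the signed area under the v-t curve.
0–4 s: ½(4 + 10)(4) = 28 m
4–8 s: ½(10 + -9)(4) = 2 m
8–12 s: ½(-9 + -7)(4) = -32 m
12–13 s: ½(-7 + 10)(1) = 1.5 m
Net displacement = -0.5 m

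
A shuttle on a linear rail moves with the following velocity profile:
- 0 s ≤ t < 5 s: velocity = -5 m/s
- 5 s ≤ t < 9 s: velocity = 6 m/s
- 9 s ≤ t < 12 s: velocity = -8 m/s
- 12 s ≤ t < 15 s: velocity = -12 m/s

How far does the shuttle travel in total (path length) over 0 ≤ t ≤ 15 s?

109 m

Total distance travelled is ∫|v| dt — sum the magnitudes of each area piece.
0–5 s: |-5| × 5 = 25 m
5–9 s: |6| × 4 = 24 m
9–12 s: |-8| × 3 = 24 m
12–15 s: |-12| × 3 = 36 m
Total distance = 109 m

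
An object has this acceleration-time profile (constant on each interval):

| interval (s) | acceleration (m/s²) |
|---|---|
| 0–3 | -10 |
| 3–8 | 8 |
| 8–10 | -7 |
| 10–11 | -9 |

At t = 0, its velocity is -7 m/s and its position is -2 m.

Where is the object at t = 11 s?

-176.5 m

On each constant-a segment, Δv = aΔt and Δx = v₀Δt + ½aΔt²; chain segment to segment.
0–3 s: v starts -7 m/s; Δx = -7·3 + ½·-10·3² = -66 m; v ends -37 m/s.
3–8 s: v starts -37 m/s; Δx = -37·5 + ½·8·5² = -85 m; v ends 3 m/s.
8–10 s: v starts 3 m/s; Δx = 3·2 + ½·-7·2² = -8 m; v ends -11 m/s.
10–11 s: v starts -11 m/s; Δx = -11·1 + ½·-9·1² = -15.5 m; v ends -20 m/s.
x(11) = -2 + Σ Δx = -176.5 m.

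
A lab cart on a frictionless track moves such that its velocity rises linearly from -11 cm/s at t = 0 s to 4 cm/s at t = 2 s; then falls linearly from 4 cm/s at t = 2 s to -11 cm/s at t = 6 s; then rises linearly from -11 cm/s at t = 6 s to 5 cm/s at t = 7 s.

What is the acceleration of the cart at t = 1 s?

Acceleration is the slope of the v-t graph on 0–2 s: (4 − -11)/(2 − 0) = 7.5 cm/s².

7.5 cm/s²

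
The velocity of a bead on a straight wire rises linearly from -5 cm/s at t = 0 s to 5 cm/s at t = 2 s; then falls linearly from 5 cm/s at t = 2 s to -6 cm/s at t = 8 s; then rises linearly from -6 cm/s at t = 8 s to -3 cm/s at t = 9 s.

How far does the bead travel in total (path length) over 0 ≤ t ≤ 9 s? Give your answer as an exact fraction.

575/22 cm

Total distance travelled is ∫|v| dt — sum the magnitudes of each area piece.
0–2 s: v = 0 at t = 1 s; triangle areas 2.5 + 2.5 = 5 cm
2–8 s: v = 0 at t = 52/11 s; triangle areas 75/11 + 108/11 = 183/11 cm
8–9 s: |½(-6 + -3)(1)| = 4.5 cm
Total distance = 575/22 cm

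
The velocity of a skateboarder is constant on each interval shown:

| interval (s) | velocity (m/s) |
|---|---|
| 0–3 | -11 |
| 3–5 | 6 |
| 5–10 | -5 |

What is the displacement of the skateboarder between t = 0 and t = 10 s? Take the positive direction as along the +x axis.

Displacement is the signed area under the v-t curve.
0–3 s: -11 × 3 = -33 m
3–5 s: 6 × 2 = 12 m
5–10 s: -5 × 5 = -25 m
Net displacement = -46 m

-46 m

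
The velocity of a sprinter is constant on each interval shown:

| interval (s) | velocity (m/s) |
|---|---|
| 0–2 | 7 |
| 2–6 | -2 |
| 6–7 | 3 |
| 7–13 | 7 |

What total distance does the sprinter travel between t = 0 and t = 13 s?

Distance (not displacement) is the total path length: add the absolute areas under v-t.
0–2 s: |7| × 2 = 14 m
2–6 s: |-2| × 4 = 8 m
6–7 s: |3| × 1 = 3 m
7–13 s: |7| × 6 = 42 m
Total distance = 67 m

67 m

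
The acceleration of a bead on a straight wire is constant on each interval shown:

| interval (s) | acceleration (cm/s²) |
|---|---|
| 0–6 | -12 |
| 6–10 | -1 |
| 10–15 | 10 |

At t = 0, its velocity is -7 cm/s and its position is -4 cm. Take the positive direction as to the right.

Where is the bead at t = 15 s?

-876 cm

On each constant-a segment, Δv = aΔt and Δx = v₀Δt + ½aΔt²; chain segment to segment.
0–6 s: v starts -7 cm/s; Δx = -7·6 + ½·-12·6² = -258 cm; v ends -79 cm/s.
6–10 s: v starts -79 cm/s; Δx = -79·4 + ½·-1·4² = -324 cm; v ends -83 cm/s.
10–15 s: v starts -83 cm/s; Δx = -83·5 + ½·10·5² = -290 cm; v ends -33 cm/s.
x(15) = -4 + Σ Δx = -876 cm.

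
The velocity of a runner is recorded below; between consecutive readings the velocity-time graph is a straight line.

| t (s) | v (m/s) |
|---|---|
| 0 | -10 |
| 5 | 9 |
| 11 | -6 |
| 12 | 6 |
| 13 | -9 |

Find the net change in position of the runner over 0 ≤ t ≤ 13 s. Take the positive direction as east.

5 m

Net displacement equals the area under the velocity-time graph (areas below the axis count negative).
0–5 s: ½(-10 + 9)(5) = -2.5 m
5–11 s: ½(9 + -6)(6) = 9 m
11–12 s: ½(-6 + 6)(1) = 0 m
12–13 s: ½(6 + -9)(1) = -1.5 m
Net displacement = 5 m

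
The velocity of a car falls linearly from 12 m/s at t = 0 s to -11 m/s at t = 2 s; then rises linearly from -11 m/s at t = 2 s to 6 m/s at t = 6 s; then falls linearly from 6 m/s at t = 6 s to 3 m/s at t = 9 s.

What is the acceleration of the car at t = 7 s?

Acceleration is the slope of the v-t graph on 6–9 s: (3 − 6)/(9 − 6) = -1 m/s².

-1 m/s²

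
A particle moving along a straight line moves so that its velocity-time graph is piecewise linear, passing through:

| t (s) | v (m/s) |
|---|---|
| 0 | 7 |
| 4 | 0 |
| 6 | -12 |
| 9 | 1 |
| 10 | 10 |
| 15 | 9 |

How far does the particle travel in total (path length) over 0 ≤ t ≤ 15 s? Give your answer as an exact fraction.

Distance (not displacement) is the total path length: add the absolute areas under v-t.
0–4 s: |½(7 + 0)(4)| = 14 m
4–6 s: |½(0 + -12)(2)| = 12 m
6–9 s: v = 0 at t = 114/13 s; triangle areas 216/13 + 3/26 = 435/26 m
9–10 s: |½(1 + 10)(1)| = 5.5 m
10–15 s: |½(10 + 9)(5)| = 47.5 m
Total distance = 2489/26 m

2489/26 m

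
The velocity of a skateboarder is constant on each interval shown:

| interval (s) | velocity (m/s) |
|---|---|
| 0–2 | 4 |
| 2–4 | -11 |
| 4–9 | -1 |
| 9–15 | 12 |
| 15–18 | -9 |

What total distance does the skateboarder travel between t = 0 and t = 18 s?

Total distance travelled is ∫|v| dt — sum the magnitudes of each area piece.
0–2 s: |4| × 2 = 8 m
2–4 s: |-11| × 2 = 22 m
4–9 s: |-1| × 5 = 5 m
9–15 s: |12| × 6 = 72 m
15–18 s: |-9| × 3 = 27 m
Total distance = 134 m

134 m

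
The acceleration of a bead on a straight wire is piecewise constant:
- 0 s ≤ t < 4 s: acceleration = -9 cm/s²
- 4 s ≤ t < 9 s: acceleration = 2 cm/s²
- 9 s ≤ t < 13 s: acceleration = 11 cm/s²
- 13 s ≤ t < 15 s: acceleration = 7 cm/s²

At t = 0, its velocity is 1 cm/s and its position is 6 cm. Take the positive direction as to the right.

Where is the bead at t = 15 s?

On each constant-a segment, Δv = aΔt and Δx = v₀Δt + ½aΔt²; chain segment to segment.
0–4 s: v starts 1 cm/s; Δx = 1·4 + ½·-9·4² = -68 cm; v ends -35 cm/s.
4–9 s: v starts -35 cm/s; Δx = -35·5 + ½·2·5² = -150 cm; v ends -25 cm/s.
9–13 s: v starts -25 cm/s; Δx = -25·4 + ½·11·4² = -12 cm; v ends 19 cm/s.
13–15 s: v starts 19 cm/s; Δx = 19·2 + ½·7·2² = 52 cm; v ends 33 cm/s.
x(15) = 6 + Σ Δx = -172 cm.

-172 cm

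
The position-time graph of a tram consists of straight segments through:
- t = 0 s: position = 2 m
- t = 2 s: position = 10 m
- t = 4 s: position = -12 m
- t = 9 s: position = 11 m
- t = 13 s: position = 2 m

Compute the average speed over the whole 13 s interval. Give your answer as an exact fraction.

62/13 m/s

Average speed = (total path length)/(elapsed time); on a piecewise-linear x-t graph the path length is Σ|Δx|.
0–2 s: |Δx| = |10 − 2| = 8 m
2–4 s: |Δx| = |-12 − 10| = 22 m
4–9 s: |Δx| = |11 − -12| = 23 m
9–13 s: |Δx| = |2 − 11| = 9 m
Total path = 62 m; average speed = 62/13 = 62/13 m/s.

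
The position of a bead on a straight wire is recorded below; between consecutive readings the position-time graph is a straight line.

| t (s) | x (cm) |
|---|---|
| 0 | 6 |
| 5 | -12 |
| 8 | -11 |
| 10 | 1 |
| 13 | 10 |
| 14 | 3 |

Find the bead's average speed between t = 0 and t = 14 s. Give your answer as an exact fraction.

Average speed = (total path length)/(elapsed time); on a piecewise-linear x-t graph the path length is Σ|Δx|.
0–5 s: |Δx| = |-12 − 6| = 18 cm
5–8 s: |Δx| = |-11 − -12| = 1 cm
8–10 s: |Δx| = |1 − -11| = 12 cm
10–13 s: |Δx| = |10 − 1| = 9 cm
13–14 s: |Δx| = |3 − 10| = 7 cm
Total path = 47 cm; average speed = 47/14 = 47/14 cm/s.

47/14 cm/s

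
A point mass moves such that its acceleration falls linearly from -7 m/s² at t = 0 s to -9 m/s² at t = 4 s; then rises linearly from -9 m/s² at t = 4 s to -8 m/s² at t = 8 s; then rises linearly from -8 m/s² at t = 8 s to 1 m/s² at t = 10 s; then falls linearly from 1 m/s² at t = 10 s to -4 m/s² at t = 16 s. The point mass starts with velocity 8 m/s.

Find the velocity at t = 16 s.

-74 m/s

Δv equals the area under the a-t graph; then v = v₀ + Δv.
0–4 s: ½(-7 + -9)(4) = -32 m/s
4–8 s: ½(-9 + -8)(4) = -34 m/s
8–10 s: ½(-8 + 1)(2) = -7 m/s
10–16 s: ½(1 + -4)(6) = -9 m/s
Δv = -82 m/s, so v(16) = 8 + (-82) = -74 m/s.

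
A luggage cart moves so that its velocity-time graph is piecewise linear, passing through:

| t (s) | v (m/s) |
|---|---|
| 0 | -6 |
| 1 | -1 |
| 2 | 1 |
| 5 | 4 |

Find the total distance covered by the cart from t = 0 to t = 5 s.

11.5 m

Total distance travelled is ∫|v| dt — sum the magnitudes of each area piece.
0–1 s: |½(-6 + -1)(1)| = 3.5 m
1–2 s: v = 0 at t = 1.5 s; triangle areas 0.25 + 0.25 = 0.5 m
2–5 s: |½(1 + 4)(3)| = 7.5 m
Total distance = 11.5 m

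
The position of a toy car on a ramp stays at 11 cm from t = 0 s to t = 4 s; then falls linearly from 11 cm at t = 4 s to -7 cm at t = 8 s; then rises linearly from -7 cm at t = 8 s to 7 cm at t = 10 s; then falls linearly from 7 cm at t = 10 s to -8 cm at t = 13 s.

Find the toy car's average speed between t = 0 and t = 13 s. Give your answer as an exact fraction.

Average speed = (total path length)/(elapsed time); on a piecewise-linear x-t graph the path length is Σ|Δx|.
0–4 s: |Δx| = |11 − 11| = 0 cm
4–8 s: |Δx| = |-7 − 11| = 18 cm
8–10 s: |Δx| = |7 − -7| = 14 cm
10–13 s: |Δx| = |-8 − 7| = 15 cm
Total path = 47 cm; average speed = 47/13 = 47/13 cm/s.

47/13 cm/s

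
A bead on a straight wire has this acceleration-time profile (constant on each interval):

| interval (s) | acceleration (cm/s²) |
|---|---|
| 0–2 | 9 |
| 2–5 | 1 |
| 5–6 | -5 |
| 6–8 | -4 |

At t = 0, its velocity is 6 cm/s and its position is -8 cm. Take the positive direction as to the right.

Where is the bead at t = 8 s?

159 cm

On each constant-a segment, Δv = aΔt and Δx = v₀Δt + ½aΔt²; chain segment to segment.
0–2 s: v starts 6 cm/s; Δx = 6·2 + ½·9·2² = 30 cm; v ends 24 cm/s.
2–5 s: v starts 24 cm/s; Δx = 24·3 + ½·1·3² = 76.5 cm; v ends 27 cm/s.
5–6 s: v starts 27 cm/s; Δx = 27·1 + ½·-5·1² = 24.5 cm; v ends 22 cm/s.
6–8 s: v starts 22 cm/s; Δx = 22·2 + ½·-4·2² = 36 cm; v ends 14 cm/s.
x(8) = -8 + Σ Δx = 159 cm.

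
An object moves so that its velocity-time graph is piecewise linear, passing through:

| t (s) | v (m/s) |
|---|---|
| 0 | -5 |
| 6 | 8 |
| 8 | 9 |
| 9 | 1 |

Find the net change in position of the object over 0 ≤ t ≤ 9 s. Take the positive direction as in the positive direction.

31 m

Displacement is the signed area under the v-t curve.
0–6 s: ½(-5 + 8)(6) = 9 m
6–8 s: ½(8 + 9)(2) = 17 m
8–9 s: ½(9 + 1)(1) = 5 m
Net displacement = 31 m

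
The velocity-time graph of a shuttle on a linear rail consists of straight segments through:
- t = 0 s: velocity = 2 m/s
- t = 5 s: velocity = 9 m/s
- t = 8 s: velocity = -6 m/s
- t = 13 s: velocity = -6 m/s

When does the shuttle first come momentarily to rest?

v changes sign on 5–8 s (from 9 to -6); the graph is linear there, so v = 0 at t = 5 + (-9)·(8 − 5)/(-6 − 9) = 6.8 s.

t = 6.8 s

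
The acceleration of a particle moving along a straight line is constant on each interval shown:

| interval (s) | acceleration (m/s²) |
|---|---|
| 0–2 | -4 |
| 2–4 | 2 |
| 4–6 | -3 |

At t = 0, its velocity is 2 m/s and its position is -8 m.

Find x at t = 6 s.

-30 m

On each constant-a segment, Δv = aΔt and Δx = v₀Δt + ½aΔt²; chain segment to segment.
0–2 s: v starts 2 m/s; Δx = 2·2 + ½·-4·2² = -4 m; v ends -6 m/s.
2–4 s: v starts -6 m/s; Δx = -6·2 + ½·2·2² = -8 m; v ends -2 m/s.
4–6 s: v starts -2 m/s; Δx = -2·2 + ½·-3·2² = -10 m; v ends -8 m/s.
x(6) = -8 + Σ Δx = -30 m.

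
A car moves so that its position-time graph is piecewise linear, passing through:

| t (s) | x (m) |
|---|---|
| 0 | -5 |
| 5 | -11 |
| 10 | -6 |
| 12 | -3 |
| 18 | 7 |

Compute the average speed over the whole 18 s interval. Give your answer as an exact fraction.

Average speed = (total path length)/(elapsed time); on a piecewise-linear x-t graph the path length is Σ|Δx|.
0–5 s: |Δx| = |-11 − -5| = 6 m
5–10 s: |Δx| = |-6 − -11| = 5 m
10–12 s: |Δx| = |-3 − -6| = 3 m
12–18 s: |Δx| = |7 − -3| = 10 m
Total path = 24 m; average speed = 24/18 = 4/3 m/s.

4/3 m/s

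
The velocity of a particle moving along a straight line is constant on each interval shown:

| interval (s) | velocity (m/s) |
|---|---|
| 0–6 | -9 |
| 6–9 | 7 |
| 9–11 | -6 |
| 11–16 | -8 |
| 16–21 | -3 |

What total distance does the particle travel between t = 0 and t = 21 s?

142 m

Distance (not displacement) is the total path length: add the absolute areas under v-t.
0–6 s: |-9| × 6 = 54 m
6–9 s: |7| × 3 = 21 m
9–11 s: |-6| × 2 = 12 m
11–16 s: |-8| × 5 = 40 m
16–21 s: |-3| × 5 = 15 m
Total distance = 142 m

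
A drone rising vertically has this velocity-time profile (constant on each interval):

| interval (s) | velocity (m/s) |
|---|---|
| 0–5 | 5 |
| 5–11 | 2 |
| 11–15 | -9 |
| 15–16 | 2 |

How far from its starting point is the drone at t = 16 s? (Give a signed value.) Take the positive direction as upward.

Displacement is the signed area under the v-t curve.
0–5 s: 5 × 5 = 25 m
5–11 s: 2 × 6 = 12 m
11–15 s: -9 × 4 = -36 m
15–16 s: 2 × 1 = 2 m
Net displacement = 3 m

3 m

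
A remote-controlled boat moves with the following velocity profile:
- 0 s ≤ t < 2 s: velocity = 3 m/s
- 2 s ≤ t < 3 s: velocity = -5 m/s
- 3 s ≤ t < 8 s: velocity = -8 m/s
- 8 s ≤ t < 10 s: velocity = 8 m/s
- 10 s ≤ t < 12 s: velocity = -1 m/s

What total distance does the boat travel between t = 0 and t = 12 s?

69 m

Total distance travelled is ∫|v| dt — sum the magnitudes of each area piece.
0–2 s: |3| × 2 = 6 m
2–3 s: |-5| × 1 = 5 m
3–8 s: |-8| × 5 = 40 m
8–10 s: |8| × 2 = 16 m
10–12 s: |-1| × 2 = 2 m
Total distance = 69 m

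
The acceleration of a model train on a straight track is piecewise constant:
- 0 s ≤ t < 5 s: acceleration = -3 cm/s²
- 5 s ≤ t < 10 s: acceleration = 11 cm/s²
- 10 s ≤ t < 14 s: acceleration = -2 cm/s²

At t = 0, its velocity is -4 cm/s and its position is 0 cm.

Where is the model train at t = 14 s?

113 cm

On each constant-a segment, Δv = aΔt and Δx = v₀Δt + ½aΔt²; chain segment to segment.
0–5 s: v starts -4 cm/s; Δx = -4·5 + ½·-3·5² = -57.5 cm; v ends -19 cm/s.
5–10 s: v starts -19 cm/s; Δx = -19·5 + ½·11·5² = 42.5 cm; v ends 36 cm/s.
10–14 s: v starts 36 cm/s; Δx = 36·4 + ½·-2·4² = 128 cm; v ends 28 cm/s.
x(14) = 0 + Σ Δx = 113 cm.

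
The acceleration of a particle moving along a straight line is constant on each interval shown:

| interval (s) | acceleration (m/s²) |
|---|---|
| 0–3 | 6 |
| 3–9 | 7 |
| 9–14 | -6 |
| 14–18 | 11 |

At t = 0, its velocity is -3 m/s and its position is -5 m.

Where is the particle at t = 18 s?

On each constant-a segment, Δv = aΔt and Δx = v₀Δt + ½aΔt²; chain segment to segment.
0–3 s: v starts -3 m/s; Δx = -3·3 + ½·6·3² = 18 m; v ends 15 m/s.
3–9 s: v starts 15 m/s; Δx = 15·6 + ½·7·6² = 216 m; v ends 57 m/s.
9–14 s: v starts 57 m/s; Δx = 57·5 + ½·-6·5² = 210 m; v ends 27 m/s.
14–18 s: v starts 27 m/s; Δx = 27·4 + ½·11·4² = 196 m; v ends 71 m/s.
x(18) = -5 + Σ Δx = 635 m.

635 m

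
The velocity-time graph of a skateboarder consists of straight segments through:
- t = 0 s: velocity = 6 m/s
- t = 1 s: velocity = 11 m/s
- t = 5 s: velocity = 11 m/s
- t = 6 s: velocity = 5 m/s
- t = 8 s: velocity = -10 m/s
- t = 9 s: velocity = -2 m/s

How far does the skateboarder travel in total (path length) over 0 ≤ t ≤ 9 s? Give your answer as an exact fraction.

Total distance travelled is ∫|v| dt — sum the magnitudes of each area piece.
0–1 s: |½(6 + 11)(1)| = 8.5 m
1–5 s: |11| × 4 = 44 m
5–6 s: |½(11 + 5)(1)| = 8 m
6–8 s: v = 0 at t = 20/3 s; triangle areas 5/3 + 20/3 = 25/3 m
8–9 s: |½(-10 + -2)(1)| = 6 m
Total distance = 449/6 m

449/6 m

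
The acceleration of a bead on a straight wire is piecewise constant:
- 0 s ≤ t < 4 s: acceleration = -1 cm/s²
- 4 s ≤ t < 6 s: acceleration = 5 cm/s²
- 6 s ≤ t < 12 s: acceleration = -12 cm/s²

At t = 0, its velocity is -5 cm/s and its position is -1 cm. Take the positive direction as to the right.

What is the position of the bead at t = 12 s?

-247 cm

On each constant-a segment, Δv = aΔt and Δx = v₀Δt + ½aΔt²; chain segment to segment.
0–4 s: v starts -5 cm/s; Δx = -5·4 + ½·-1·4² = -28 cm; v ends -9 cm/s.
4–6 s: v starts -9 cm/s; Δx = -9·2 + ½·5·2² = -8 cm; v ends 1 cm/s.
6–12 s: v starts 1 cm/s; Δx = 1·6 + ½·-12·6² = -210 cm; v ends -71 cm/s.
x(12) = -1 + Σ Δx = -247 cm.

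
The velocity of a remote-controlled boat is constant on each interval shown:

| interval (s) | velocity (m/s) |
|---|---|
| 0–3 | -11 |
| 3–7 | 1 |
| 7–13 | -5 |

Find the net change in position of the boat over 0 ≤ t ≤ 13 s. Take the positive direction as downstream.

-59 m

Net displacement equals the area under the velocity-time graph (areas below the axis count negative).
0–3 s: -11 × 3 = -33 m
3–7 s: 1 × 4 = 4 m
7–13 s: -5 × 6 = -30 m
Net displacement = -59 m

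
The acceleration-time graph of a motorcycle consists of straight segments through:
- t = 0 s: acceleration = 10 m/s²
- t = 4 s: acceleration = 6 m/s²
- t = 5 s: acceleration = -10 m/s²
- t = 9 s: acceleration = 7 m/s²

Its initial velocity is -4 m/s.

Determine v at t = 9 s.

Δv equals the area under the a-t graph; then v = v₀ + Δv.
0–4 s: ½(10 + 6)(4) = 32 m/s
4–5 s: ½(6 + -10)(1) = -2 m/s
5–9 s: ½(-10 + 7)(4) = -6 m/s
Δv = 24 m/s, so v(9) = -4 + (24) = 20 m/s.

20 m/s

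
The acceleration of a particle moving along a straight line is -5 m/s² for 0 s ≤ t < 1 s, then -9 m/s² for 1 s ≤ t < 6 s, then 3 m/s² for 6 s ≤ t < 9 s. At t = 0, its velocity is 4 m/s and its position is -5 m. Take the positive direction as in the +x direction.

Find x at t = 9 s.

-245.5 m

On each constant-a segment, Δv = aΔt and Δx = v₀Δt + ½aΔt²; chain segment to segment.
0–1 s: v starts 4 m/s; Δx = 4·1 + ½·-5·1² = 1.5 m; v ends -1 m/s.
1–6 s: v starts -1 m/s; Δx = -1·5 + ½·-9·5² = -117.5 m; v ends -46 m/s.
6–9 s: v starts -46 m/s; Δx = -46·3 + ½·3·3² = -124.5 m; v ends -37 m/s.
x(9) = -5 + Σ Δx = -245.5 m.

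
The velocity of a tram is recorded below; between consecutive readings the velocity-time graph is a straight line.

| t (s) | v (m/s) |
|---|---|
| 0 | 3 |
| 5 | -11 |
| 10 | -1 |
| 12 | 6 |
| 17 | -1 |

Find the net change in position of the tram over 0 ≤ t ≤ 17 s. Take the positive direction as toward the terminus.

Net displacement equals the area under the velocity-time graph (areas below the axis count negative).
0–5 s: ½(3 + -11)(5) = -20 m
5–10 s: ½(-11 + -1)(5) = -30 m
10–12 s: ½(-1 + 6)(2) = 5 m
12–17 s: ½(6 + -1)(5) = 12.5 m
Net displacement = -32.5 m

-32.5 m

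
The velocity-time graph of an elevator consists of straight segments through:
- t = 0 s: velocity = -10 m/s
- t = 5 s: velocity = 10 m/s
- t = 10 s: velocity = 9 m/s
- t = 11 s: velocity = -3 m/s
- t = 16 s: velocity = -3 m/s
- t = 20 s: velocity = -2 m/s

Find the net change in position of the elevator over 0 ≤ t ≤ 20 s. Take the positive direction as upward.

25.5 m

Net displacement equals the area under the velocity-time graph (areas below the axis count negative).
0–5 s: ½(-10 + 10)(5) = 0 m
5–10 s: ½(10 + 9)(5) = 47.5 m
10–11 s: ½(9 + -3)(1) = 3 m
11–16 s: -3 × 5 = -15 m
16–20 s: ½(-3 + -2)(4) = -10 m
Net displacement = 25.5 m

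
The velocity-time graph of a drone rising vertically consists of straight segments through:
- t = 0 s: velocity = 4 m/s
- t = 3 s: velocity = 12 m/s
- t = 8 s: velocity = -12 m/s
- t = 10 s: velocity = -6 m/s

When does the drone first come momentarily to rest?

v changes sign on 3–8 s (from 12 to -12); the graph is linear there, so v = 0 at t = 3 + (-12)·(8 − 3)/(-12 − 12) = 5.5 s.

t = 5.5 s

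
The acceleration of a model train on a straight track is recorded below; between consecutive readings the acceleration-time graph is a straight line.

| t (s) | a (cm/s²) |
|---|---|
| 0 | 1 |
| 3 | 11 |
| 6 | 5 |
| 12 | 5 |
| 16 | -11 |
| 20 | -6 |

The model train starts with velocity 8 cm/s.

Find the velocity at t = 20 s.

34 cm/s

Δv equals the area under the a-t graph; then v = v₀ + Δv.
0–3 s: ½(1 + 11)(3) = 18 cm/s
3–6 s: ½(11 + 5)(3) = 24 cm/s
6–12 s: 5 × 6 = 30 cm/s
12–16 s: ½(5 + -11)(4) = -12 cm/s
16–20 s: ½(-11 + -6)(4) = -34 cm/s
Δv = 26 cm/s, so v(20) = 8 + (26) = 34 cm/s.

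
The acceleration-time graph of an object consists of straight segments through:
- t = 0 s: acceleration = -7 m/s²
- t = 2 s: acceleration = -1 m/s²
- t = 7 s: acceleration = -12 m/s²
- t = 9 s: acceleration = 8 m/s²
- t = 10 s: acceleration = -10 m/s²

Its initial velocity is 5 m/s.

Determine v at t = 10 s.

-40.5 m/s

Δv equals the area under the a-t graph; then v = v₀ + Δv.
0–2 s: ½(-7 + -1)(2) = -8 m/s
2–7 s: ½(-1 + -12)(5) = -32.5 m/s
7–9 s: ½(-12 + 8)(2) = -4 m/s
9–10 s: ½(8 + -10)(1) = -1 m/s
Δv = -45.5 m/s, so v(10) = 5 + (-45.5) = -40.5 m/s.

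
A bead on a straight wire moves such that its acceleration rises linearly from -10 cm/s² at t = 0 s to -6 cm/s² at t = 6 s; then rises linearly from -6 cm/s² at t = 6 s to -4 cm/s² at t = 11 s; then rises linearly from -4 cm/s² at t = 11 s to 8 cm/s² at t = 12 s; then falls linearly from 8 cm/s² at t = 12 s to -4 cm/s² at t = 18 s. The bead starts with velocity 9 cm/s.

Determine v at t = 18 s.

Δv equals the area under the a-t graph; then v = v₀ + Δv.
0–6 s: ½(-10 + -6)(6) = -48 cm/s
6–11 s: ½(-6 + -4)(5) = -25 cm/s
11–12 s: ½(-4 + 8)(1) = 2 cm/s
12–18 s: ½(8 + -4)(6) = 12 cm/s
Δv = -59 cm/s, so v(18) = 9 + (-59) = -50 cm/s.

-50 cm/s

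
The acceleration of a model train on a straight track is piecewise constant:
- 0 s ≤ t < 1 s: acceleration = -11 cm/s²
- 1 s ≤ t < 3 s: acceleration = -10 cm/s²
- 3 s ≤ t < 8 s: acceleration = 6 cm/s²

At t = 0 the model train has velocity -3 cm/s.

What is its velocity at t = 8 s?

-4 cm/s

Δv equals the area under the a-t graph; then v = v₀ + Δv.
0–1 s: -11 × 1 = -11 cm/s
1–3 s: -10 × 2 = -20 cm/s
3–8 s: 6 × 5 = 30 cm/s
Δv = -1 cm/s, so v(8) = -3 + (-1) = -4 cm/s.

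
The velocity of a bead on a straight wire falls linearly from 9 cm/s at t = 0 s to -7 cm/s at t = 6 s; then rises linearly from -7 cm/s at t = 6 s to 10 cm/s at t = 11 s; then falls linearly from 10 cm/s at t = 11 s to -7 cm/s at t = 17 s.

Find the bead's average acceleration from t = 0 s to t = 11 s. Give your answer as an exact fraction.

Average acceleration = Δv/Δt = (10 − 9)/(11 − 0) = 1/11 cm/s².

1/11 cm/s²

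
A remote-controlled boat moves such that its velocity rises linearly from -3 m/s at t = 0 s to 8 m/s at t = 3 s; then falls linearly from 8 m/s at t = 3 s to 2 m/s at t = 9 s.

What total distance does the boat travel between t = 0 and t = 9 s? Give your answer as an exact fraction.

Distance (not displacement) is the total path length: add the absolute areas under v-t.
0–3 s: v = 0 at t = 9/11 s; triangle areas 27/22 + 96/11 = 219/22 m
3–9 s: |½(8 + 2)(6)| = 30 m
Total distance = 879/22 m

879/22 m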